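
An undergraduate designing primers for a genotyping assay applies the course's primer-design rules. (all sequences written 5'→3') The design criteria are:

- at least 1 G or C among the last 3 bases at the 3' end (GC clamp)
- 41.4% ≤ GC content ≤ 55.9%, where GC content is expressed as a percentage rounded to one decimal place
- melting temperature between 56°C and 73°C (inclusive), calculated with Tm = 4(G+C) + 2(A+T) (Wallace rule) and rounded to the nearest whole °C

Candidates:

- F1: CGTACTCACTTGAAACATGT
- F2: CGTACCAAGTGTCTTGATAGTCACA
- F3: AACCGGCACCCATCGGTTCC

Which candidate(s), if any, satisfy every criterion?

F2 only.

F1 (20 nt, A=6 T=6 G=3 C=5): 3' end TGT has 1 G/C ✓; GC 8/20 = 40.0%, outside 41.4–55.9% ✗; Tm = 2·12 + 4·8 = 56°C ✓ — fails.
F2 (25 nt, A=7 T=7 G=5 C=6): 3' end ACA has 1 G/C ✓; GC 11/25 = 44.0% ✓; Tm = 2·14 + 4·11 = 72°C ✓ — passes.
F3 (20 nt, A=4 T=3 G=4 C=9): 3' end TCC has 2 G/C ✓; GC 13/20 = 65.0%, outside 41.4–55.9% ✗; Tm = 2·7 + 4·13 = 66°C ✓ — fails.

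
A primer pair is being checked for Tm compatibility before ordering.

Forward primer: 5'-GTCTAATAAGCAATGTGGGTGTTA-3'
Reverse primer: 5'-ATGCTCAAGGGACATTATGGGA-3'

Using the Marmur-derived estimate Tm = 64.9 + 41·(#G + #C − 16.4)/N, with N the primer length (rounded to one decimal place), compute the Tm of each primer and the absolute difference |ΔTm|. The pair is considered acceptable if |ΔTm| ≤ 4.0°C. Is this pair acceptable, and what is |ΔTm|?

|ΔTm| = 0.7°C; the pair is acceptable.

Forward: G+C = 9, N = 24 → Tm = 64.9 + 41·(9 − 16.4)/24 = 52.3°C.
Reverse: G+C = 10, N = 22 → Tm = 64.9 + 41·(10 − 16.4)/22 = 53.0°C.
|ΔTm| = |52.3 − 53.0| = 0.7°C, ≤ 4.0°C.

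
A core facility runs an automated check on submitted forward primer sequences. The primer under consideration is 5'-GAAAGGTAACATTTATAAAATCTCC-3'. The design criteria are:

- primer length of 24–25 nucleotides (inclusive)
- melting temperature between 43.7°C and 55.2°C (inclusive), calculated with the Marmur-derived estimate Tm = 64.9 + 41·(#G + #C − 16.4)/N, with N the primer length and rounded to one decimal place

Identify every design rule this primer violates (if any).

Base counts: A=11, T=7, G=3, C=4 (length 25).
length: length 25 ✓
Tm: Tm = 64.9 + 41·(7 − 16.4)/25 = 49.5°C ✓

Meets all criteria.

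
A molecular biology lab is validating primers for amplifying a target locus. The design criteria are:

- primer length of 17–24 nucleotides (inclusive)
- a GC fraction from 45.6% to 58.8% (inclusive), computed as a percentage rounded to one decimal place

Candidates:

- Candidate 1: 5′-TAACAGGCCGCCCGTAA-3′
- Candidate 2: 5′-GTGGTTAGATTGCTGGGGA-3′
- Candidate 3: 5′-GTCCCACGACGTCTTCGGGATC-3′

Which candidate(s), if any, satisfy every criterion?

Candidate 1 (17 nt, A=5 T=2 G=4 C=6): length 17 ✓; GC 10/17 = 58.8% ✓ — passes.
Candidate 2 (19 nt, A=3 T=6 G=9 C=1): length 19 ✓; GC 10/19 = 52.6% ✓ — passes.
Candidate 3 (22 nt, A=3 T=5 G=6 C=8): length 22 ✓; GC 14/22 = 63.6%, outside 45.6–58.8% ✗ — fails.

Candidate 1 and Candidate 2.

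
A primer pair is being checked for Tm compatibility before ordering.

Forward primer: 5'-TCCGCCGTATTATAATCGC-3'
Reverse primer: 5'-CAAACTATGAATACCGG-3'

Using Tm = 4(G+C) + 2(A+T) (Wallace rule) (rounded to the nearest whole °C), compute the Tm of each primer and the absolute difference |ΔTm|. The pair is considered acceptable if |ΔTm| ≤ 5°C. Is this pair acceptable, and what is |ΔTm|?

Forward: A=4 T=6 G=3 C=6 → Tm = 2·10 + 4·9 = 56°C.
Reverse: A=7 T=3 G=3 C=4 → Tm = 2·10 + 4·7 = 48°C.
|ΔTm| = |56 − 48| = 8°C, > 5°C.

|ΔTm| = 8°C; the pair is not acceptable.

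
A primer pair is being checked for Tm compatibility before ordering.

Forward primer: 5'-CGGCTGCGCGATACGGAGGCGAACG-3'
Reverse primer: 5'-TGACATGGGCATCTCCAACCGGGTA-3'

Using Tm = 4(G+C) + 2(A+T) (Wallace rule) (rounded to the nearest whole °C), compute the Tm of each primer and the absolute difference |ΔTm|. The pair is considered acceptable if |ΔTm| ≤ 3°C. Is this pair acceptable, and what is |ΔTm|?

|ΔTm| = 8°C; the pair is not acceptable.

Forward: A=5 T=2 G=11 C=7 → Tm = 2·7 + 4·18 = 86°C.
Reverse: A=6 T=5 G=7 C=7 → Tm = 2·11 + 4·14 = 78°C.
|ΔTm| = |86 − 78| = 8°C, > 3°C.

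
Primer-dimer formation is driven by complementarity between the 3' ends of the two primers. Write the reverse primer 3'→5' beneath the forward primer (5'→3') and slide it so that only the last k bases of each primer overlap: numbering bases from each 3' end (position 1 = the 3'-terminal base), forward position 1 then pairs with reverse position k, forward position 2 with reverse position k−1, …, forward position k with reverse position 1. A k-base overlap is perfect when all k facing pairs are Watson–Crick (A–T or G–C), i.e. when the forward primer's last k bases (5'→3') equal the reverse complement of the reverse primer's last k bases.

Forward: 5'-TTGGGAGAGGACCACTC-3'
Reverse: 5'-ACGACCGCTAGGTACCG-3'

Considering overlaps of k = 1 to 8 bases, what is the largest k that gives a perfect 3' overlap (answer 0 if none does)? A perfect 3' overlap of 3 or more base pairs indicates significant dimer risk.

Last 8 bases (5'→3') — forward …GACCACTC, reverse …AGGTACCG.
Reverse complement of the reverse primer's last 8 bases: CGGTACCT; its first k bases are the reverse complement of the reverse primer's last k bases, so a perfect k-base overlap needs the forward primer's last k bases to equal them.
Comparing (forward last k vs required): k=1: C vs C ✓; k=2: TC vs CG ✗; k=3: CTC vs CGG ✗; k=4: ACTC vs CGGT ✗; k=5: CACTC vs CGGTA ✗; k=6: CCACTC vs CGGTAC ✗; k=7: ACCACTC vs CGGTACC ✗; k=8: GACCACTC vs CGGTACCT ✗.
Only k = 1 is perfect, so the longest perfect 3' overlap is 1.

Longest perfect overlap: 1 complementary base pair; below the dimer-risk threshold (threshold 3).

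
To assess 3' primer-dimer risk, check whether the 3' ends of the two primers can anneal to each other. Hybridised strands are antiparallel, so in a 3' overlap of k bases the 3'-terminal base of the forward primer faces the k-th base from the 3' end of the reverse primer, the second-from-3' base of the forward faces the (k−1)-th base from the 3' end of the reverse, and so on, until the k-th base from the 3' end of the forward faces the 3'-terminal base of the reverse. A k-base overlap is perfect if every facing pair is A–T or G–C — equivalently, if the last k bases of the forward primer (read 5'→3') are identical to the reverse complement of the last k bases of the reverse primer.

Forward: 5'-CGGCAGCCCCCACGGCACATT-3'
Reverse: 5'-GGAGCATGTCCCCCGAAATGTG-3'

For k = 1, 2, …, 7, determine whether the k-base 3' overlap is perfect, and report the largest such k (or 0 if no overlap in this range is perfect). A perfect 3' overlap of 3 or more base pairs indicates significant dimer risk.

Longest perfect overlap: 6 complementary base pairs; significant dimer risk (threshold 3).

Last 7 bases (5'→3') — forward …GCACATT, reverse …AAATGTG.
Reverse complement of the reverse primer's last 7 bases: CACATTT; its first k bases are the reverse complement of the reverse primer's last k bases, so a perfect k-base overlap needs the forward primer's last k bases to equal them.
Comparing (forward last k vs required): k=1: T vs C ✗; k=2: TT vs CA ✗; k=3: ATT vs CAC ✗; k=4: CATT vs CACA ✗; k=5: ACATT vs CACAT ✗; k=6: CACATT vs CACATT ✓; k=7: GCACATT vs CACATTT ✗.
Only k = 6 is perfect, so the longest perfect 3' overlap is 6.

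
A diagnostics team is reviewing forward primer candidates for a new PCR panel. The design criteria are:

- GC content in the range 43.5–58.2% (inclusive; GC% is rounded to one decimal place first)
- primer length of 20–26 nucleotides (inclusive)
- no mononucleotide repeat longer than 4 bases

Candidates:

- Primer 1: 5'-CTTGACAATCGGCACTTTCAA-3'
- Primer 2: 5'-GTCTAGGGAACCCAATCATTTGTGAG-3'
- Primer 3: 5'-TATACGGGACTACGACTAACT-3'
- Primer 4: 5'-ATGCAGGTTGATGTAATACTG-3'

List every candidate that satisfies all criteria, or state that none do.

Primer 1 (21 nt, A=6 T=6 G=3 C=6): GC 9/21 = 42.9%, outside 43.5–58.2% ✗; length 21 ✓; longest run = 3 ✓ — fails.
Primer 2 (26 nt, A=7 T=7 G=7 C=5): GC 12/26 = 46.2% ✓; length 26 ✓; longest run = 3 ✓ — passes.
Primer 3 (21 nt, A=7 T=5 G=4 C=5): GC 9/21 = 42.9%, outside 43.5–58.2% ✗; length 21 ✓; longest run = 3 ✓ — fails.
Primer 4 (21 nt, A=6 T=7 G=6 C=2): GC 8/21 = 38.1%, outside 43.5–58.2% ✗; length 21 ✓; longest run = 2 ✓ — fails.

Primer 2 only.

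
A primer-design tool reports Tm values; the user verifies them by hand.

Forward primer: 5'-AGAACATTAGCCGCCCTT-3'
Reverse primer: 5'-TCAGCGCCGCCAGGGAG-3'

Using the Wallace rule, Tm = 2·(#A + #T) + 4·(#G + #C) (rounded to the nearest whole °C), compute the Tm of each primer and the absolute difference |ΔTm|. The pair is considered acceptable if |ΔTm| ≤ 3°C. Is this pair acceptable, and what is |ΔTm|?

Forward: A=5 T=4 G=3 C=6 → Tm = 2·9 + 4·9 = 54°C.
Reverse: A=3 T=1 G=7 C=6 → Tm = 2·4 + 4·13 = 60°C.
|ΔTm| = |54 − 60| = 6°C, > 3°C.

|ΔTm| = 6°C; the pair is not acceptable.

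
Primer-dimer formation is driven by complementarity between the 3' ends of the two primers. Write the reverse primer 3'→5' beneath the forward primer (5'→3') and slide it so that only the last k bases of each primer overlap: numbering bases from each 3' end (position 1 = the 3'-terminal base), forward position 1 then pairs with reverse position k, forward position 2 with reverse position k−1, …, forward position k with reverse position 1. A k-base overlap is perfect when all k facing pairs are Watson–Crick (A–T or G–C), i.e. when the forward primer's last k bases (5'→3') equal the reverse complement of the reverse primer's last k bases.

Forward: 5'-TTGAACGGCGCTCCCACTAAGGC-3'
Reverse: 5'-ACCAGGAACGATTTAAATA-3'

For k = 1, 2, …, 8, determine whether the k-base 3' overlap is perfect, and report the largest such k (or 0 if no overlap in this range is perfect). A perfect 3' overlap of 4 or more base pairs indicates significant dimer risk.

Longest perfect overlap: 0 complementary base pairs; below the dimer-risk threshold (threshold 4).

Last 8 bases (5'→3') — forward …ACTAAGGC, reverse …TTTAAATA.
Reverse complement of the reverse primer's last 8 bases: TATTTAAA; its first k bases are the reverse complement of the reverse primer's last k bases, so a perfect k-base overlap needs the forward primer's last k bases to equal them.
Comparing (forward last k vs required): k=1: C vs T ✗; k=2: GC vs TA ✗; k=3: GGC vs TAT ✗; k=4: AGGC vs TATT ✗; k=5: AAGGC vs TATTT ✗; k=6: TAAGGC vs TATTTA ✗; k=7: CTAAGGC vs TATTTAA ✗; k=8: ACTAAGGC vs TATTTAAA ✗.
No overlap length from 1 to 8 is perfect, so the longest perfect 3' overlap is 0.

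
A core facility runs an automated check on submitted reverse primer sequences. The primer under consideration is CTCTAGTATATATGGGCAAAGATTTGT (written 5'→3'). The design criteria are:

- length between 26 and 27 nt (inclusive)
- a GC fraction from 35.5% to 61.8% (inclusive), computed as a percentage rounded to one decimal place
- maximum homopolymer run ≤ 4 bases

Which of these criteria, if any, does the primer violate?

Base counts: A=8, T=10, G=6, C=3 (length 27).
length: length 27 ✓
GC content: GC 9/27 = 33.3%, outside 35.5–61.8% ✗
homopolymer run: longest run = 3 ✓

Fails: GC content.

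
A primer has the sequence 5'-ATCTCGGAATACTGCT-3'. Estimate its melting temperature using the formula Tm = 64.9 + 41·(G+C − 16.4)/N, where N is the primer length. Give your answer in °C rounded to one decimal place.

Base counts: A=4, T=5, G=3, C=4; G+C = 7, N = 16.
Tm = 64.9 + 41·(7 − 16.4)/16 = 64.9 + -385.40/16 = 40.8°C.

40.8°C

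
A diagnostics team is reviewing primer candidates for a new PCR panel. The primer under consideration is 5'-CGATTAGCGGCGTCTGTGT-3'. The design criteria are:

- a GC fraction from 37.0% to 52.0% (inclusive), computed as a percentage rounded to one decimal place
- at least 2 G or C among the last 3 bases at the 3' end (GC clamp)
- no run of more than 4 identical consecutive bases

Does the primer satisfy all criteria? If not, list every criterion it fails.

Base counts: A=2, T=6, G=7, C=4 (length 19).
GC content: GC 11/19 = 57.9%, outside 37.0–52.0% ✗
GC clamp: 3' end TGT has 1 G/C, need ≥2 ✗
homopolymer run: longest run = 2 ✓

Fails: GC content, GC clamp.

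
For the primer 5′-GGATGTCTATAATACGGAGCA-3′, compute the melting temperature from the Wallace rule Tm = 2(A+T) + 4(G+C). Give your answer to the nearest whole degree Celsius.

60°C

Base counts: A=7, T=5, G=6, C=3 (length 21).
Tm = 2·(7+5) + 4·(6+3) = 2·12 + 4·9 = 24 + 36 = 60°C.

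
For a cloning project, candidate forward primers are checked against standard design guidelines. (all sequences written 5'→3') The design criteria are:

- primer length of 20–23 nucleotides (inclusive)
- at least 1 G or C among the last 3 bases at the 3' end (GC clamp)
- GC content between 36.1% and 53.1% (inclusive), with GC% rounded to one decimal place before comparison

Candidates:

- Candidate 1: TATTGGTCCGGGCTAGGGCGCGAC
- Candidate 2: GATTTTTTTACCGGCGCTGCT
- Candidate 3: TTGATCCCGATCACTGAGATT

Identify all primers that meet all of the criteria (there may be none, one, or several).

Candidate 2 only.

Candidate 1 (24 nt, A=3 T=5 G=10 C=6): length 24, outside 20–23 ✗; 3' end GAC has 2 G/C ✓; GC 16/24 = 66.7%, outside 36.1–53.1% ✗ — fails.
Candidate 2 (21 nt, A=2 T=9 G=5 C=5): length 21 ✓; 3' end GCT has 2 G/C ✓; GC 10/21 = 47.6% ✓ — passes.
Candidate 3 (21 nt, A=5 T=7 G=4 C=5): length 21 ✓; 3' end ATT has 0 G/C, need ≥1 ✗; GC 9/21 = 42.9% ✓ — fails.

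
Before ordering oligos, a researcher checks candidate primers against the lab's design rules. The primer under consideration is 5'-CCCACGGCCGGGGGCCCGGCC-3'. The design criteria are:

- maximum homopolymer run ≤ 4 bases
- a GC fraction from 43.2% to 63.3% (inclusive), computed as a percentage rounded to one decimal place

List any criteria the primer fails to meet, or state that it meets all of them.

Fails: homopolymer run, GC content.

Base counts: A=1, T=0, G=9, C=11 (length 21).
homopolymer run: longest run = 5, exceeds 4 ✗
GC content: GC 20/21 = 95.2%, outside 43.2–63.3% ✗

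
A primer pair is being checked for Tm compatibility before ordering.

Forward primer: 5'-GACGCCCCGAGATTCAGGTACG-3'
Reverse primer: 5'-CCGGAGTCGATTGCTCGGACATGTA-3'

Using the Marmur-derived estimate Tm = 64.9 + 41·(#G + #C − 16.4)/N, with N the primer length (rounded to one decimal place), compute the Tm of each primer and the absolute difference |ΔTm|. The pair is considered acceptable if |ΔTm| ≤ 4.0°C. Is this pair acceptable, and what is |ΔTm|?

Forward: G+C = 14, N = 22 → Tm = 64.9 + 41·(14 − 16.4)/22 = 60.4°C.
Reverse: G+C = 14, N = 25 → Tm = 64.9 + 41·(14 − 16.4)/25 = 61.0°C.
|ΔTm| = |60.4 − 61.0| = 0.6°C, ≤ 4.0°C.

|ΔTm| = 0.6°C; the pair is acceptable.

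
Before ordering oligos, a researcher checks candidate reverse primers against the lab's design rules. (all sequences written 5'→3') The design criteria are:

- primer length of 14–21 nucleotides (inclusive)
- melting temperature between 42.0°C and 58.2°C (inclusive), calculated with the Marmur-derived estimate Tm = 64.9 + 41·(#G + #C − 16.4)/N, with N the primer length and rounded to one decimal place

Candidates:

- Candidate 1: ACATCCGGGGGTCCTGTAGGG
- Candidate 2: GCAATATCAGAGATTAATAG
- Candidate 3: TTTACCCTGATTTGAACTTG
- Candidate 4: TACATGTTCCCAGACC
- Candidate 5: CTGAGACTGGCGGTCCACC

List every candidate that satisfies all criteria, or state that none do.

Candidate 2, Candidate 3, Candidate 4 and Candidate 5.

Candidate 1 (21 nt, A=3 T=4 G=9 C=5): length 21 ✓; Tm = 64.9 + 41·(14 − 16.4)/21 = 60.2°C, outside 42.0–58.2°C ✗ — fails.
Candidate 2 (20 nt, A=9 T=5 G=4 C=2): length 20 ✓; Tm = 64.9 + 41·(6 − 16.4)/20 = 43.6°C ✓ — passes.
Candidate 3 (20 nt, A=4 T=9 G=3 C=4): length 20 ✓; Tm = 64.9 + 41·(7 − 16.4)/20 = 45.6°C ✓ — passes.
Candidate 4 (16 nt, A=4 T=4 G=2 C=6): length 16 ✓; Tm = 64.9 + 41·(8 − 16.4)/16 = 43.4°C ✓ — passes.
Candidate 5 (19 nt, A=3 T=3 G=6 C=7): length 19 ✓; Tm = 64.9 + 41·(13 − 16.4)/19 = 57.6°C ✓ — passes.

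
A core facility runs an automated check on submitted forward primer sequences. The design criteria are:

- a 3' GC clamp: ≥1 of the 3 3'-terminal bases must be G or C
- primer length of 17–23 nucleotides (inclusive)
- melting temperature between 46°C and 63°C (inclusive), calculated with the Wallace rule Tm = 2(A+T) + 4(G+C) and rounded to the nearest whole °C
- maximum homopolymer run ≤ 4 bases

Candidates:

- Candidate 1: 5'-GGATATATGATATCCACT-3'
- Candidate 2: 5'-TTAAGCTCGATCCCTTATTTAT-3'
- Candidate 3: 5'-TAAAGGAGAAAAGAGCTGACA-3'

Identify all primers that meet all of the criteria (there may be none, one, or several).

Candidate 1 and Candidate 3.

Candidate 1 (18 nt, A=6 T=6 G=3 C=3): 3' end ACT has 1 G/C ✓; length 18 ✓; Tm = 2·12 + 4·6 = 48°C ✓; longest run = 2 ✓ — passes.
Candidate 2 (22 nt, A=5 T=10 G=2 C=5): 3' end TAT has 0 G/C, need ≥1 ✗; length 22 ✓; Tm = 2·15 + 4·7 = 58°C ✓; longest run = 3 ✓ — fails.
Candidate 3 (21 nt, A=11 T=2 G=6 C=2): 3' end ACA has 1 G/C ✓; length 21 ✓; Tm = 2·13 + 4·8 = 58°C ✓; longest run = 4 ✓ — passes.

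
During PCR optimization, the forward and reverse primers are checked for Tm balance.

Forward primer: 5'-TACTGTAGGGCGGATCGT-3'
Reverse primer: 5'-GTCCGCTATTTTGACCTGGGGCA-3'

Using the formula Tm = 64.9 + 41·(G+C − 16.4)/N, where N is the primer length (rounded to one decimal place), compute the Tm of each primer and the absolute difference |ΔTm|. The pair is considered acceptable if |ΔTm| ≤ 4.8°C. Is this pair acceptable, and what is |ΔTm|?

|ΔTm| = 8.5°C; the pair is not acceptable.

Forward: G+C = 10, N = 18 → Tm = 64.9 + 41·(10 − 16.4)/18 = 50.3°C.
Reverse: G+C = 13, N = 23 → Tm = 64.9 + 41·(13 − 16.4)/23 = 58.8°C.
|ΔTm| = |50.3 − 58.8| = 8.5°C, > 4.8°C.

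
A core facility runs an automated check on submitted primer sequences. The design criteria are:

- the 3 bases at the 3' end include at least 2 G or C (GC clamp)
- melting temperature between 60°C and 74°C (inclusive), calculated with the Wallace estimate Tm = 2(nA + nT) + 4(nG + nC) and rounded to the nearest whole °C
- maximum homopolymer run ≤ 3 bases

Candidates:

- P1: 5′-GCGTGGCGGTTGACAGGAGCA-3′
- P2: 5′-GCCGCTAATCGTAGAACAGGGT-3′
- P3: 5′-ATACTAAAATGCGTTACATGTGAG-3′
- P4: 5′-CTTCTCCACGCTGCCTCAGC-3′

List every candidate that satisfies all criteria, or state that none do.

P1 (21 nt, A=4 T=3 G=10 C=4): 3' end GCA has 2 G/C ✓; Tm = 2·7 + 4·14 = 70°C ✓; longest run = 2 ✓ — passes.
P2 (22 nt, A=6 T=4 G=7 C=5): 3' end GGT has 2 G/C ✓; Tm = 2·10 + 4·12 = 68°C ✓; longest run = 3 ✓ — passes.
P3 (24 nt, A=9 T=7 G=5 C=3): 3' end GAG has 2 G/C ✓; Tm = 2·16 + 4·8 = 64°C ✓; longest run = 4, exceeds 3 ✗ — fails.
P4 (20 nt, A=2 T=5 G=3 C=10): 3' end AGC has 2 G/C ✓; Tm = 2·7 + 4·13 = 66°C ✓; longest run = 2 ✓ — passes.

P1, P2 and P4.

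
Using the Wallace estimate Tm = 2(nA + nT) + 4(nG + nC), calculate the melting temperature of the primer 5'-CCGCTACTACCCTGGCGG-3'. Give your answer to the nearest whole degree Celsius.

Base counts: A=2, T=3, G=5, C=8 (length 18).
Tm = 2·(2+3) + 4·(5+8) = 2·5 + 4·13 = 10 + 52 = 62°C.

62°C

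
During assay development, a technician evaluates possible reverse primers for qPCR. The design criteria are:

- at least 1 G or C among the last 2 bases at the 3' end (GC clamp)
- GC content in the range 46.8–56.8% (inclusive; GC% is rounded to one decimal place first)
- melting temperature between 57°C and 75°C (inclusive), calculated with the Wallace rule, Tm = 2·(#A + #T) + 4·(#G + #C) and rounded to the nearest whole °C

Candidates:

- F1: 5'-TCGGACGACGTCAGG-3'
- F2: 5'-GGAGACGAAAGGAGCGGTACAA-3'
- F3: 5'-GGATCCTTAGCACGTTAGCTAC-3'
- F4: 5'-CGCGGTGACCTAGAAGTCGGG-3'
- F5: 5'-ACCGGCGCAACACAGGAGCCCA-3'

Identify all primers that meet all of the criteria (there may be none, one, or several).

F1 (15 nt, A=3 T=2 G=6 C=4): 3' end GG has 2 G/C ✓; GC 10/15 = 66.7%, outside 46.8–56.8% ✗; Tm = 2·5 + 4·10 = 50°C, outside 57–75°C ✗ — fails.
F2 (22 nt, A=9 T=1 G=9 C=3): 3' end AA has 0 G/C, need ≥1 ✗; GC 12/22 = 54.5% ✓; Tm = 2·10 + 4·12 = 68°C ✓ — fails.
F3 (22 nt, A=5 T=6 G=5 C=6): 3' end AC has 1 G/C ✓; GC 11/22 = 50.0% ✓; Tm = 2·11 + 4·11 = 66°C ✓ — passes.
F4 (21 nt, A=4 T=3 G=9 C=5): 3' end GG has 2 G/C ✓; GC 14/21 = 66.7%, outside 46.8–56.8% ✗; Tm = 2·7 + 4·14 = 70°C ✓ — fails.
F5 (22 nt, A=7 T=0 G=6 C=9): 3' end CA has 1 G/C ✓; GC 15/22 = 68.2%, outside 46.8–56.8% ✗; Tm = 2·7 + 4·15 = 74°C ✓ — fails.

F3 only.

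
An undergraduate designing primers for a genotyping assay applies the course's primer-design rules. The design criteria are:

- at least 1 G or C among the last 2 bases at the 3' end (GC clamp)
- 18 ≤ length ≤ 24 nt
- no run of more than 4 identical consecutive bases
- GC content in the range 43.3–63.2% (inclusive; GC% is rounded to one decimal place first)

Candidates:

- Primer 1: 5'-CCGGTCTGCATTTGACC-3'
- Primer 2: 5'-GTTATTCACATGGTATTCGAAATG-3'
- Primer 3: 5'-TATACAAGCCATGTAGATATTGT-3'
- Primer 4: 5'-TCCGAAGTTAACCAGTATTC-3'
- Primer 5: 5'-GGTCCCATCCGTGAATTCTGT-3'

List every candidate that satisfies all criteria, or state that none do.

Primer 5 only.

Primer 1 (17 nt, A=2 T=5 G=4 C=6): 3' end CC has 2 G/C ✓; length 17, outside 18–24 ✗; longest run = 3 ✓; GC 10/17 = 58.8% ✓ — fails.
Primer 2 (24 nt, A=7 T=9 G=5 C=3): 3' end TG has 1 G/C ✓; length 24 ✓; longest run = 3 ✓; GC 8/24 = 33.3%, outside 43.3–63.2% ✗ — fails.
Primer 3 (23 nt, A=8 T=8 G=4 C=3): 3' end GT has 1 G/C ✓; length 23 ✓; longest run = 2 ✓; GC 7/23 = 30.4%, outside 43.3–63.2% ✗ — fails.
Primer 4 (20 nt, A=6 T=6 G=3 C=5): 3' end TC has 1 G/C ✓; length 20 ✓; longest run = 2 ✓; GC 8/20 = 40.0%, outside 43.3–63.2% ✗ — fails.
Primer 5 (21 nt, A=3 T=7 G=5 C=6): 3' end GT has 1 G/C ✓; length 21 ✓; longest run = 3 ✓; GC 11/21 = 52.4% ✓ — passes.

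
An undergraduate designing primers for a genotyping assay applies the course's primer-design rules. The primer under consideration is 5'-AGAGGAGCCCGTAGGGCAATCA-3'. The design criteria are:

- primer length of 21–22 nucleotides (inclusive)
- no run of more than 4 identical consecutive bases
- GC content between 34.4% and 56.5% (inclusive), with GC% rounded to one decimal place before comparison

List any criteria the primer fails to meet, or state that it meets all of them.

Fails: GC content.

Base counts: A=7, T=2, G=8, C=5 (length 22).
length: length 22 ✓
homopolymer run: longest run = 3 ✓
GC content: GC 13/22 = 59.1%, outside 34.4–56.5% ✗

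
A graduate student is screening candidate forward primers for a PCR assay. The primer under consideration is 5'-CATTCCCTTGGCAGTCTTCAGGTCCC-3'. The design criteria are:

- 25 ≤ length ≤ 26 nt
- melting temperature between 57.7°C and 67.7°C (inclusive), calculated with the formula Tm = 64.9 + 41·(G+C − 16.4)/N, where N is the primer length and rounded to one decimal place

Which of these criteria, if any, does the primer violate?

Base counts: A=3, T=8, G=5, C=10 (length 26).
length: length 26 ✓
Tm: Tm = 64.9 + 41·(15 − 16.4)/26 = 62.7°C ✓

Meets all criteria.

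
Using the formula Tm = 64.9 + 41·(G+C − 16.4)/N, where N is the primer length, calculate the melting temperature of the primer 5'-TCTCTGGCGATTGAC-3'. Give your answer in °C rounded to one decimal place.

41.9°C

Base counts: A=2, T=5, G=4, C=4; G+C = 8, N = 15.
Tm = 64.9 + 41·(8 − 16.4)/15 = 64.9 + -344.40/15 = 41.9°C.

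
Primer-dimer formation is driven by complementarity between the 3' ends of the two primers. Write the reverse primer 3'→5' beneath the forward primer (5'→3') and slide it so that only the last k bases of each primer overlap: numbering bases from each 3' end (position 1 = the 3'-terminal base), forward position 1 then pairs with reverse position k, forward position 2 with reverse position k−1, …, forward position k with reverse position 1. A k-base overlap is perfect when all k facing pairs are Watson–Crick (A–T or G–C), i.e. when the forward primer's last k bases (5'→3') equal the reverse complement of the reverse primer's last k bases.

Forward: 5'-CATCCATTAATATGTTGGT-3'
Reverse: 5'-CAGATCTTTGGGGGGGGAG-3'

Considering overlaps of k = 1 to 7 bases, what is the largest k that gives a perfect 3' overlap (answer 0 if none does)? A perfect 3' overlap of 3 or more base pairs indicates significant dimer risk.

Last 7 bases (5'→3') — forward …TGTTGGT, reverse …GGGGGAG.
Reverse complement of the reverse primer's last 7 bases: CTCCCCC; its first k bases are the reverse complement of the reverse primer's last k bases, so a perfect k-base overlap needs the forward primer's last k bases to equal them.
Comparing (forward last k vs required): k=1: T vs C ✗; k=2: GT vs CT ✗; k=3: GGT vs CTC ✗; k=4: TGGT vs CTCC ✗; k=5: TTGGT vs CTCCC ✗; k=6: GTTGGT vs CTCCCC ✗; k=7: TGTTGGT vs CTCCCCC ✗.
No overlap length from 1 to 7 is perfect, so the longest perfect 3' overlap is 0.

Longest perfect overlap: 0 complementary base pairs; below the dimer-risk threshold (threshold 3).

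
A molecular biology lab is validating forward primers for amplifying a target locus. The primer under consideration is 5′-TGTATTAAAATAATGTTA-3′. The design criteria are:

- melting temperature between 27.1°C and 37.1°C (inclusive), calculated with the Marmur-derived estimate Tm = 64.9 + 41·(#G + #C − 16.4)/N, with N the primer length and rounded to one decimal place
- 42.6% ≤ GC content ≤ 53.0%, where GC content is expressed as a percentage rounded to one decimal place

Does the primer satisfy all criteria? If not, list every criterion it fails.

Fails: GC content.

Base counts: A=8, T=8, G=2, C=0 (length 18).
Tm: Tm = 64.9 + 41·(2 − 16.4)/18 = 32.1°C ✓
GC content: GC 2/18 = 11.1%, outside 42.6–53.0% ✗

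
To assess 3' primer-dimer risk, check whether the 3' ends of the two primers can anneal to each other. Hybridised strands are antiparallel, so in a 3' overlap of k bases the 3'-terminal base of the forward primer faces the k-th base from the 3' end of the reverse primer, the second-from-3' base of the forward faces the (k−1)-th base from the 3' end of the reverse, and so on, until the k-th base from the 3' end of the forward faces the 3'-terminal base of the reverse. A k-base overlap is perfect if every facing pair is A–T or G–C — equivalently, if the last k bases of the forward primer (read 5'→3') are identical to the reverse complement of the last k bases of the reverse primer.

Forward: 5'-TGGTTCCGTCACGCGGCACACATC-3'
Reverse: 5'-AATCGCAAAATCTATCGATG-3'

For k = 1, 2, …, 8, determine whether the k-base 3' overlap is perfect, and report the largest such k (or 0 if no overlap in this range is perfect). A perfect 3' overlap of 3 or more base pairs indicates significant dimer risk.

Last 8 bases (5'→3') — forward …CACACATC, reverse …TATCGATG.
Reverse complement of the reverse primer's last 8 bases: CATCGATA; its first k bases are the reverse complement of the reverse primer's last k bases, so a perfect k-base overlap needs the forward primer's last k bases to equal them.
Comparing (forward last k vs required): k=1: C vs C ✓; k=2: TC vs CA ✗; k=3: ATC vs CAT ✗; k=4: CATC vs CATC ✓; k=5: ACATC vs CATCG ✗; k=6: CACATC vs CATCGA ✗; k=7: ACACATC vs CATCGAT ✗; k=8: CACACATC vs CATCGATA ✗.
Perfect overlaps at k = 1, 4; the largest is 4.

Longest perfect overlap: 4 complementary base pairs; significant dimer risk (threshold 3).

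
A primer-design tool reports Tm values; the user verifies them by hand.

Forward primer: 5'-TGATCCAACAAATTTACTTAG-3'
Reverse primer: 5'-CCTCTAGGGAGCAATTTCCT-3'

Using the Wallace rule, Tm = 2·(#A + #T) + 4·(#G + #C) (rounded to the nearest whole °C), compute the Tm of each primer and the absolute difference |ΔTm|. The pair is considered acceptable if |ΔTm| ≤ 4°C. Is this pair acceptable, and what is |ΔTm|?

|ΔTm| = 6°C; the pair is not acceptable.

Forward: A=8 T=7 G=2 C=4 → Tm = 2·15 + 4·6 = 54°C.
Reverse: A=4 T=6 G=4 C=6 → Tm = 2·10 + 4·10 = 60°C.
|ΔTm| = |54 − 60| = 6°C, > 4°C.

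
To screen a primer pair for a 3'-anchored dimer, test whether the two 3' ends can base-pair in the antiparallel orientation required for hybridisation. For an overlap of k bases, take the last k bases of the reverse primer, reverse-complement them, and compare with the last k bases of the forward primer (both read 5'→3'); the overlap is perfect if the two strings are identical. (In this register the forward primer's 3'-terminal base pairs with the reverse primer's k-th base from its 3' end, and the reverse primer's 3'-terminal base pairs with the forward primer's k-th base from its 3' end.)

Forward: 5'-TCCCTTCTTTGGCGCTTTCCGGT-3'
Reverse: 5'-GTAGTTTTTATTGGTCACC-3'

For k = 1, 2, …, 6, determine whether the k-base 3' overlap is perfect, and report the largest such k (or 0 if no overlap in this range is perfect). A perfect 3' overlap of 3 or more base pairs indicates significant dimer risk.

Longest perfect overlap: 3 complementary base pairs; significant dimer risk (threshold 3).

Last 6 bases (5'→3') — forward …TCCGGT, reverse …GTCACC.
Reverse complement of the reverse primer's last 6 bases: GGTGAC; its first k bases are the reverse complement of the reverse primer's last k bases, so a perfect k-base overlap needs the forward primer's last k bases to equal them.
Comparing (forward last k vs required): k=1: T vs G ✗; k=2: GT vs GG ✗; k=3: GGT vs GGT ✓; k=4: CGGT vs GGTG ✗; k=5: CCGGT vs GGTGA ✗; k=6: TCCGGT vs GGTGAC ✗.
Only k = 3 is perfect, so the longest perfect 3' overlap is 3.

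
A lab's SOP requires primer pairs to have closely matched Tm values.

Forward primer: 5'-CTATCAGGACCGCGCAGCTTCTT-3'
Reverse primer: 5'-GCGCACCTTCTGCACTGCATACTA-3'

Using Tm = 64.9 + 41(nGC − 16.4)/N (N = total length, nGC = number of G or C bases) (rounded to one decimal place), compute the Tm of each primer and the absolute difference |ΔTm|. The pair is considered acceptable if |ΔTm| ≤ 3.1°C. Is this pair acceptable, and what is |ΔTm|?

Forward: G+C = 13, N = 23 → Tm = 64.9 + 41·(13 − 16.4)/23 = 58.8°C.
Reverse: G+C = 13, N = 24 → Tm = 64.9 + 41·(13 − 16.4)/24 = 59.1°C.
|ΔTm| = |58.8 − 59.1| = 0.3°C, ≤ 3.1°C.

|ΔTm| = 0.3°C; the pair is acceptable.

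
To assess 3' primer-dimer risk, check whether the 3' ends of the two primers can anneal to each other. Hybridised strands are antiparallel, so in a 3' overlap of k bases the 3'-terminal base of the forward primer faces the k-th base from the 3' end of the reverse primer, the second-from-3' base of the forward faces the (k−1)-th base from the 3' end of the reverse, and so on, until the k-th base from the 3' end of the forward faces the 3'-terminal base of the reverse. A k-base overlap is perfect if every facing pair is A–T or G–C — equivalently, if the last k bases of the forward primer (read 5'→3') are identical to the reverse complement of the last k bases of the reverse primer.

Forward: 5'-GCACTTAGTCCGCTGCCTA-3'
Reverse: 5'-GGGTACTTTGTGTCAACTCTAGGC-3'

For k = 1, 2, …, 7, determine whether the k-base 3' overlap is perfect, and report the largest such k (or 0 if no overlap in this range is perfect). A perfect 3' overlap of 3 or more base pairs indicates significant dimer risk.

Last 7 bases (5'→3') — forward …CTGCCTA, reverse …TCTAGGC.
Reverse complement of the reverse primer's last 7 bases: GCCTAGA; its first k bases are the reverse complement of the reverse primer's last k bases, so a perfect k-base overlap needs the forward primer's last k bases to equal them.
Comparing (forward last k vs required): k=1: A vs G ✗; k=2: TA vs GC ✗; k=3: CTA vs GCC ✗; k=4: CCTA vs GCCT ✗; k=5: GCCTA vs GCCTA ✓; k=6: TGCCTA vs GCCTAG ✗; k=7: CTGCCTA vs GCCTAGA ✗.
Only k = 5 is perfect, so the longest perfect 3' overlap is 5.

Longest perfect overlap: 5 complementary base pairs; significant dimer risk (threshold 3).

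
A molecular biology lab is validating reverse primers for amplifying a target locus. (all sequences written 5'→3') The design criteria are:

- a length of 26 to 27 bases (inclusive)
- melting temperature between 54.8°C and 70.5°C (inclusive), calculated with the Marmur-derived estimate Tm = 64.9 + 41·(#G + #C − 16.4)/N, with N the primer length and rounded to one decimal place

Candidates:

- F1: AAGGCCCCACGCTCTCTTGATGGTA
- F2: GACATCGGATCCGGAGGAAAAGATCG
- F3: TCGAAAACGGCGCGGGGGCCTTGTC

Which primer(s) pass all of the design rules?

F2 only.

F1 (25 nt, A=5 T=6 G=6 C=8): length 25, outside 26–27 ✗; Tm = 64.9 + 41·(14 − 16.4)/25 = 61.0°C ✓ — fails.
F2 (26 nt, A=9 T=3 G=9 C=5): length 26 ✓; Tm = 64.9 + 41·(14 − 16.4)/26 = 61.1°C ✓ — passes.
F3 (25 nt, A=4 T=4 G=10 C=7): length 25, outside 26–27 ✗; Tm = 64.9 + 41·(17 − 16.4)/25 = 65.9°C ✓ — fails.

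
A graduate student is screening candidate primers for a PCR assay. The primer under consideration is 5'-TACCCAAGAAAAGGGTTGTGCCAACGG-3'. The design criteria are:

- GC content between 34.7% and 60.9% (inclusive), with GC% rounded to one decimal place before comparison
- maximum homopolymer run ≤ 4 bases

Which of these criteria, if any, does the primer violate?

Base counts: A=9, T=4, G=8, C=6 (length 27).
GC content: GC 14/27 = 51.9% ✓
homopolymer run: longest run = 4 ✓

Meets all criteria.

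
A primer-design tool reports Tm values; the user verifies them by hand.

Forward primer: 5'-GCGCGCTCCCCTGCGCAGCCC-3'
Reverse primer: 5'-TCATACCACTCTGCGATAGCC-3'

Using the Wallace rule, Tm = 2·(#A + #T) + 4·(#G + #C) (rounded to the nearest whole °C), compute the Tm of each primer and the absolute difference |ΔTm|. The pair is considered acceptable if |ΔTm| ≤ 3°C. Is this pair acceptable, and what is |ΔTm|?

|ΔTm| = 14°C; the pair is not acceptable.

Forward: A=1 T=2 G=6 C=12 → Tm = 2·3 + 4·18 = 78°C.
Reverse: A=5 T=5 G=3 C=8 → Tm = 2·10 + 4·11 = 64°C.
|ΔTm| = |78 − 64| = 14°C, > 3°C.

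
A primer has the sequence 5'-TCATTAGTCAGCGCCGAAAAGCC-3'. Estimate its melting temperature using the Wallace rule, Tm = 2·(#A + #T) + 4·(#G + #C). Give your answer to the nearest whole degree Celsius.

70°C

Base counts: A=7, T=4, G=5, C=7 (length 23).
Tm = 2·(7+4) + 4·(5+7) = 2·11 + 4·12 = 22 + 48 = 70°C.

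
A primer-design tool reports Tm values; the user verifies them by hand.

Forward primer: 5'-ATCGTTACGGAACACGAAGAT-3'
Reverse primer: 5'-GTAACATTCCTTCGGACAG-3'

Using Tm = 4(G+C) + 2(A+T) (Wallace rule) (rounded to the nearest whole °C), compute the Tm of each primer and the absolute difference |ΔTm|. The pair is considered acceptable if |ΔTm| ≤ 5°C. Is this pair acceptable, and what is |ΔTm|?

Forward: A=8 T=4 G=5 C=4 → Tm = 2·12 + 4·9 = 60°C.
Reverse: A=5 T=5 G=4 C=5 → Tm = 2·10 + 4·9 = 56°C.
|ΔTm| = |60 − 56| = 4°C, ≤ 5°C.

|ΔTm| = 4°C; the pair is acceptable.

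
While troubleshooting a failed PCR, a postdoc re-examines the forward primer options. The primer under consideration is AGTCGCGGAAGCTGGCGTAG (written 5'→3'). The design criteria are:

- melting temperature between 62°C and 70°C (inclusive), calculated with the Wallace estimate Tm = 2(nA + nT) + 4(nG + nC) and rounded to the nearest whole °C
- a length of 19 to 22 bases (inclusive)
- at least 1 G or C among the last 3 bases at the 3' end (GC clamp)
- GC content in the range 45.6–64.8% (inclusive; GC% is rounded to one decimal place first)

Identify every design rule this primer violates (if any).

Base counts: A=4, T=3, G=9, C=4 (length 20).
Tm: Tm = 2·7 + 4·13 = 66°C ✓
length: length 20 ✓
GC clamp: 3' end TAG has 1 G/C ✓
GC content: GC 13/20 = 65.0%, outside 45.6–64.8% ✗

Fails: GC content.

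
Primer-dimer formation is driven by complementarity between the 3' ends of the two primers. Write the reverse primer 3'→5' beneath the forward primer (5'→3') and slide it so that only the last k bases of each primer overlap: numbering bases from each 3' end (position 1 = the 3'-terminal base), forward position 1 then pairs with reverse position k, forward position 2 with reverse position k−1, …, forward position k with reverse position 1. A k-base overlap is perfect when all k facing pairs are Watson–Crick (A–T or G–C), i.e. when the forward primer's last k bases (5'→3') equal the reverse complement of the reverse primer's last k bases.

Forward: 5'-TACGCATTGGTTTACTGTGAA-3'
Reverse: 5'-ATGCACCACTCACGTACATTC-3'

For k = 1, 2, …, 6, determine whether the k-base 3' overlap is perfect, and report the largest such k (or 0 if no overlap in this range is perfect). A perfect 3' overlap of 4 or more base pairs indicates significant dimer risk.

Longest perfect overlap: 3 complementary base pairs; below the dimer-risk threshold (threshold 4).

Last 6 bases (5'→3') — forward …TGTGAA, reverse …ACATTC.
Reverse complement of the reverse primer's last 6 bases: GAATGT; its first k bases are the reverse complement of the reverse primer's last k bases, so a perfect k-base overlap needs the forward primer's last k bases to equal them.
Comparing (forward last k vs required): k=1: A vs G ✗; k=2: AA vs GA ✗; k=3: GAA vs GAA ✓; k=4: TGAA vs GAAT ✗; k=5: GTGAA vs GAATG ✗; k=6: TGTGAA vs GAATGT ✗.
Only k = 3 is perfect, so the longest perfect 3' overlap is 3.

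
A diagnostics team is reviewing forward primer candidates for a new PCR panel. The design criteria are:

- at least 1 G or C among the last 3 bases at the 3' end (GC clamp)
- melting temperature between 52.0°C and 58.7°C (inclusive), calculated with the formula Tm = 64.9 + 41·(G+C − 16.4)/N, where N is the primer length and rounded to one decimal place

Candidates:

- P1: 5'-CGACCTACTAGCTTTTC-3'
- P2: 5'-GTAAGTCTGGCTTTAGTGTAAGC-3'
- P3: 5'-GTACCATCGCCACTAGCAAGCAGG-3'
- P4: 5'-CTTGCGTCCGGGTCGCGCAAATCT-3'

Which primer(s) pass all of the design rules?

P1 (17 nt, A=3 T=6 G=2 C=6): 3' end TTC has 1 G/C ✓; Tm = 64.9 + 41·(8 − 16.4)/17 = 44.6°C, outside 52.0–58.7°C ✗ — fails.
P2 (23 nt, A=5 T=8 G=7 C=3): 3' end AGC has 2 G/C ✓; Tm = 64.9 + 41·(10 − 16.4)/23 = 53.5°C ✓ — passes.
P3 (24 nt, A=7 T=3 G=6 C=8): 3' end AGG has 2 G/C ✓; Tm = 64.9 + 41·(14 − 16.4)/24 = 60.8°C, outside 52.0–58.7°C ✗ — fails.
P4 (24 nt, A=3 T=6 G=7 C=8): 3' end TCT has 1 G/C ✓; Tm = 64.9 + 41·(15 − 16.4)/24 = 62.5°C, outside 52.0–58.7°C ✗ — fails.

P2 only.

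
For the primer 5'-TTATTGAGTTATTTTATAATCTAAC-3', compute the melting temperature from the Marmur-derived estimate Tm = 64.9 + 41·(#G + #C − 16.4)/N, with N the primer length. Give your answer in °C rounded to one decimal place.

Base counts: A=8, T=13, G=2, C=2; G+C = 4, N = 25.
Tm = 64.9 + 41·(4 − 16.4)/25 = 64.9 + -508.40/25 = 44.6°C.

44.6°C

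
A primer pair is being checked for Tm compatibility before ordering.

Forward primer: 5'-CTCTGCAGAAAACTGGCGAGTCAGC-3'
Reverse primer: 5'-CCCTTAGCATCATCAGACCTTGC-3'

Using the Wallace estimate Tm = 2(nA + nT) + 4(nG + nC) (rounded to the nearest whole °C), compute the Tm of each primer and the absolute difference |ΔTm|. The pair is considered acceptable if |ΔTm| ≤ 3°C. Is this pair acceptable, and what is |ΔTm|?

|ΔTm| = 8°C; the pair is not acceptable.

Forward: A=7 T=4 G=7 C=7 → Tm = 2·11 + 4·14 = 78°C.
Reverse: A=5 T=6 G=3 C=9 → Tm = 2·11 + 4·12 = 70°C.
|ΔTm| = |78 − 70| = 8°C, > 3°C.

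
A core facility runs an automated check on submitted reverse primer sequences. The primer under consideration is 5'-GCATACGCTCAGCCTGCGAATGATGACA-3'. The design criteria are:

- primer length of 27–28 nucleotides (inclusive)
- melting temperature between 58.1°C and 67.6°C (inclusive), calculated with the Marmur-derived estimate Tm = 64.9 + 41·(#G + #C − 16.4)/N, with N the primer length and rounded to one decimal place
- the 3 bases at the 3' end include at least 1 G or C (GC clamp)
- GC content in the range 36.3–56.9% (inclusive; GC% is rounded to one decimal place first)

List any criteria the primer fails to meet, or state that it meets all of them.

Meets all criteria.

Base counts: A=8, T=5, G=7, C=8 (length 28).
length: length 28 ✓
Tm: Tm = 64.9 + 41·(15 − 16.4)/28 = 62.9°C ✓
GC clamp: 3' end ACA has 1 G/C ✓
GC content: GC 15/28 = 53.6% ✓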